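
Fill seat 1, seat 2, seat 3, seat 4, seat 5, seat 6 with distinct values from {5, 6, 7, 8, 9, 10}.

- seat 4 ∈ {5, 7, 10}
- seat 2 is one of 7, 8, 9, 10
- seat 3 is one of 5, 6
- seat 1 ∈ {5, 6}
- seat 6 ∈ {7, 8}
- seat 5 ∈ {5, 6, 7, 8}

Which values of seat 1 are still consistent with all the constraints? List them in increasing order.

5, 6

The 6 variables draw from only 6 values {5, 6, 7, 8, 9, 10}, so each is used; only seat 2 can be 9, hence seat 2 = 9.
The 5 still-open variables draw from only 5 values {5, 6, 7, 8, 10}, so each is used; only seat 4 can be 10, hence seat 4 = 10.
seat 1 and seat 3 share exactly the 2 values {5, 6}; by pigeonhole those values go to them, so strike 5, 6 from seat 5.
No further eliminations apply; seat 1 can still be any of 5, 6.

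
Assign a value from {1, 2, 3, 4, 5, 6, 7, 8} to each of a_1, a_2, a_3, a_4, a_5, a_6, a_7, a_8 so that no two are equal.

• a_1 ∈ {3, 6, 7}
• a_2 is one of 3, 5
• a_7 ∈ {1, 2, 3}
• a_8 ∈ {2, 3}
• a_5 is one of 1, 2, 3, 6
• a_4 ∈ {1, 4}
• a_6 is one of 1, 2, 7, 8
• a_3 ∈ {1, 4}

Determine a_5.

6

The 8 variables draw from only 8 values {1, 2, 3, 4, 5, 6, 7, 8}, so each is used; only a_2 can be 5, hence a_2 = 5.
The 7 still-open variables draw from only 7 values {1, 2, 3, 4, 6, 7, 8}, so each is used; only a_6 can be 8, hence a_6 = 8.
Among the 6 still-open variables, 7 fits only a_1 (and all 6 values in {1, 2, 3, 4, 6, 7} must be used), so a_1 = 7.
Among the 5 still-open variables, 6 fits only a_5 (and all 5 values in {1, 2, 3, 4, 6} must be used), so a_5 = 6.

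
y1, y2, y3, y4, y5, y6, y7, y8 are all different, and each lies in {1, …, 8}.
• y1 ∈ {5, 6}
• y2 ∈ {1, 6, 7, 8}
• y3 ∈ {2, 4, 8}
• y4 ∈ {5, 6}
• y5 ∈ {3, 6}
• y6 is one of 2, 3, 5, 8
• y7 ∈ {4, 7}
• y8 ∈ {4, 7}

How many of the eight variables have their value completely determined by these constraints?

Among the 8 variables, 1 fits only y2 (and all 8 values in {1, 2, 3, 4, 5, 6, 7, 8} must be used), so y2 = 1.
y1 and y4 share exactly the 2 values {5, 6}; by pigeonhole those values go to them, so strike 5, 6 from y5, y6.
y5 must be 3 (only option left). Strike 3 from y6.
The 2 variables y7 and y8 are confined to {4, 7}, which locks those values in; drop them from y3.
Determined: y2=1, y5=3. The other variables each still have more than one consistent value. That makes 2.

2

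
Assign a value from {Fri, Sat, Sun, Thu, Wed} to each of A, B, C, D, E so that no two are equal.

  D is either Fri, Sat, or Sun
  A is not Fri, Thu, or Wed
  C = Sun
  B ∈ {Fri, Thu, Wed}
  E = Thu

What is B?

Wed

C must be Sun (only option left). Remove Sun from A, D.
E has just one choice, so E = Thu. Remove Thu from B.
A's domain is down to {Sat}, so A = Sat. Strike Sat from D.
D must be Fri (only option left). Strike Fri from B.
So B = Wed.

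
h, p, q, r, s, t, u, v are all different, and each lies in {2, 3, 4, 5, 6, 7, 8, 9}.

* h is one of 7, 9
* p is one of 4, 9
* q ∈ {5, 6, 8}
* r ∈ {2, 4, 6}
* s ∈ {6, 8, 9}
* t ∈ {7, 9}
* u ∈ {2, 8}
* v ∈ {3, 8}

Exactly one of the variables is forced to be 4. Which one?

The 8 variables together cover exactly {2, 3, 4, 5, 6, 7, 8, 9} — 8 values for 8 variables — and 3 appears only in v's list, so v = 3.
The 7 still-open variables together cover exactly {2, 4, 5, 6, 7, 8, 9} — 7 values for 7 variables — and 5 appears only in q's list, so q = 5.
The 2 variables h and t are confined to {7, 9}, which locks those values in; drop them from p, s.
So 4 goes to p.

p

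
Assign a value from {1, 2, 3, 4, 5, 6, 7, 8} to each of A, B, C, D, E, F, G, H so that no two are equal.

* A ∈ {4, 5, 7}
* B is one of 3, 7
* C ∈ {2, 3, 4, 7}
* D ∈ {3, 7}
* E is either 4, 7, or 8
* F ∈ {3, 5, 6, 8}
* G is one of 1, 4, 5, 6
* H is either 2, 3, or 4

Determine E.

8

Among the 8 variables, 1 fits only G (and all 8 values in {1, 2, 3, 4, 5, 6, 7, 8} must be used), so G = 1.
The 7 still-open variables together cover exactly {2, 3, 4, 5, 6, 7, 8} — 7 values for 7 variables — and 6 appears only in F's list, so F = 6.
Among the 6 still-open variables, 5 fits only A (and all 6 values in {2, 3, 4, 5, 7, 8} must be used), so A = 5.
The 5 still-open variables together cover exactly {2, 3, 4, 7, 8} — 5 values for 5 variables — and 8 appears only in E's list, so E = 8.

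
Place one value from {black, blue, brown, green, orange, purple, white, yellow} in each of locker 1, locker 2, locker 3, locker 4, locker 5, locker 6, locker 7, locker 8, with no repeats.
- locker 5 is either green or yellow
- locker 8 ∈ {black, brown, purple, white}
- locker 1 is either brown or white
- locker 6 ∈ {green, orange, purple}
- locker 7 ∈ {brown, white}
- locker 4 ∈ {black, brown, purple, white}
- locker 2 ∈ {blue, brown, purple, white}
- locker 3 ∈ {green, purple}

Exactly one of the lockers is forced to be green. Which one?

The 8 variables draw from only 8 values {black, blue, brown, green, orange, purple, white, yellow}, so each is used; only locker 2 can be blue, hence locker 2 = blue.
The 7 still-open variables draw from only 7 values {black, brown, green, orange, purple, white, yellow}, so each is used; only locker 6 can be orange, hence locker 6 = orange.
The 6 still-open variables together cover exactly {black, brown, green, purple, white, yellow} — 6 values for 6 variables — and yellow appears only in locker 5's list, so locker 5 = yellow.
The 5 still-open variables together cover exactly {black, brown, green, purple, white} — 5 values for 5 variables — and green appears only in locker 3's list, so locker 3 = green.

locker 3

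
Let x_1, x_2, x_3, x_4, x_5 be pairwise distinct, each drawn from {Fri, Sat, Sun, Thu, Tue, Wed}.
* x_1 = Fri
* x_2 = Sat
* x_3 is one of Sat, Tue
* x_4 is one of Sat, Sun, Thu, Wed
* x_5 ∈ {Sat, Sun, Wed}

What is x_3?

Tue

x_1 has just one choice, so x_1 = Fri.
x_2 must be Sat (only option left). Eliminate Sat elsewhere: x_3, x_4, x_5.
So x_3 = Tue.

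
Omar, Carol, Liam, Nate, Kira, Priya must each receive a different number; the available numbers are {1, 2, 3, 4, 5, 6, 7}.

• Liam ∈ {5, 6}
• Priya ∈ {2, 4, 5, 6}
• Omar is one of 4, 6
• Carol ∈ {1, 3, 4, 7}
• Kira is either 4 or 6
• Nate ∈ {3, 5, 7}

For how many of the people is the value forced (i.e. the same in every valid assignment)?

Omar and Kira share exactly the 2 values {4, 6}; by pigeonhole those values go to them, so strike 4, 6 from Carol, Liam, Priya.
Liam must be 5 (only option left). Eliminate 5 elsewhere: Nate, Priya.
Priya's domain is down to {2}, so Priya = 2.
Determined: Liam=5, Priya=2. The other people each still have more than one consistent value. That makes 2.

2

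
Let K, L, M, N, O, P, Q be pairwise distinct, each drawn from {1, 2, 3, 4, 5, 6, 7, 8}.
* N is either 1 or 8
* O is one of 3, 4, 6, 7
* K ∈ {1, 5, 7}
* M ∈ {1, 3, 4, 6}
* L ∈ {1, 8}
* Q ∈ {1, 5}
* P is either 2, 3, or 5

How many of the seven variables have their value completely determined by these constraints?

2

L and N between them cover only {1, 8} — a naked pair. Remove those values from K, M, Q.
That leaves Q = 5. Remove 5 from K, P.
K has just one choice, so K = 7. Remove 7 from O.
Determined: K=7, Q=5. The other variables each still have more than one consistent value. That makes 2.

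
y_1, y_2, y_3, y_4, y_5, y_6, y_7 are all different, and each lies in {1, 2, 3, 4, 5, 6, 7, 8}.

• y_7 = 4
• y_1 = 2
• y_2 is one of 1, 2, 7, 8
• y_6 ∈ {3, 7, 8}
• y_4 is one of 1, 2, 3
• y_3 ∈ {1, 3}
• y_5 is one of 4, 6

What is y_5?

6

y_1 must be 2 (only option left). Remove 2 from y_2, y_4.
y_7 must be 4 (only option left). Remove 4 from y_5.
So y_5 = 6.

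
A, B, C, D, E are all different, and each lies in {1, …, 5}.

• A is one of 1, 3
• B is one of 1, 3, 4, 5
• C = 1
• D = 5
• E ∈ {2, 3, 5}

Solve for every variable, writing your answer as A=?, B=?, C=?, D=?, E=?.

C must be 1 (only option left). Strike 1 from A, B.
That leaves D = 5. So B, E can't be 5.
A has just one choice, so A = 3. Remove 3 from B, E.
That leaves B = 4.
That leaves E = 2.

A=3, B=4, C=1, D=5, E=2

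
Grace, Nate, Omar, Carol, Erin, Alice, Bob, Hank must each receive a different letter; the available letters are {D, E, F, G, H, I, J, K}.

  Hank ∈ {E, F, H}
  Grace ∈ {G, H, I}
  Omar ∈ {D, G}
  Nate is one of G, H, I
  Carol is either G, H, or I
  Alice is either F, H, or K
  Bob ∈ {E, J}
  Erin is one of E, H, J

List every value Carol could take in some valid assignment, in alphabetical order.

Among the 8 variables, D fits only Omar (and all 8 values in {D, E, F, G, H, I, J, K} must be used), so Omar = D.
Among the 7 still-open variables, K fits only Alice (and all 7 values in {E, F, G, H, I, J, K} must be used), so Alice = K.
Among the 6 still-open variables, F fits only Hank (and all 6 values in {E, F, G, H, I, J} must be used), so Hank = F.
The 3 variables Grace, Nate, Carol are confined to {G, H, I}, which locks those values in; drop them from Erin.
No further eliminations apply; Carol can still be any of G, H, I.

G, H, I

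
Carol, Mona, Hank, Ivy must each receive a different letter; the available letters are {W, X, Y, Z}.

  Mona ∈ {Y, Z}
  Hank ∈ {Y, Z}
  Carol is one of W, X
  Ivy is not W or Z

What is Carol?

The 4 variables together cover exactly {W, X, Y, Z} — 4 values for 4 variables — and W appears only in Carol's list, so Carol = W.

W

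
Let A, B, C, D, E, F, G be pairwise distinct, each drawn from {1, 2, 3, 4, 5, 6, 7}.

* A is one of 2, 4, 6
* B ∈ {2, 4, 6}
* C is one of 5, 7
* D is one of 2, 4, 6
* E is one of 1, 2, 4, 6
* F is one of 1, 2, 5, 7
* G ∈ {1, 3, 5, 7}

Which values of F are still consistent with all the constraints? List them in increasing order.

5, 7

Among the 7 variables, 3 fits only G (and all 7 values in {1, 2, 3, 4, 5, 6, 7} must be used), so G = 3.
A, B, D share exactly the 3 values {2, 4, 6}; by pigeonhole those values go to them, so strike 2, 4, 6 from E, F.
That leaves E = 1. Eliminate 1 elsewhere: F.
No further eliminations apply; F can still be any of 5, 7.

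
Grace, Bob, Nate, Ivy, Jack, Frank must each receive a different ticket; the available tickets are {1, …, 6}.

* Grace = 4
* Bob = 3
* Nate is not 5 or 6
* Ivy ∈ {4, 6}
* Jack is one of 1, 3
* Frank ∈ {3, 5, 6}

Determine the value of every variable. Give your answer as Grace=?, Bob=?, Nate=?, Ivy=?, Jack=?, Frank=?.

Grace=4, Bob=3, Nate=2, Ivy=6, Jack=1, Frank=5

Grace's domain is down to {4}, so Grace = 4. Remove 4 from Nate, Ivy.
That leaves Bob = 3. Eliminate 3 elsewhere: Nate, Jack, Frank.
Ivy must be 6 (only option left). Eliminate 6 elsewhere: Frank.
Jack has just one choice, so Jack = 1. Strike 1 from Nate.
Frank must be 5 (only option left).
That leaves Nate = 2.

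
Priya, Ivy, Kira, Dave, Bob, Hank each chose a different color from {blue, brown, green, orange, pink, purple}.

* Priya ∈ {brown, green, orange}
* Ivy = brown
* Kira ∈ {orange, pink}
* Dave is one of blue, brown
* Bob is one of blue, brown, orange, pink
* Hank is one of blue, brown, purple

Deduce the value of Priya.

Ivy has just one choice, so Ivy = brown. Strike brown from Priya, Dave, Bob, Hank.
That leaves Dave = blue. Remove blue from Bob, Hank.
Hank has just one choice, so Hank = purple.
Among the 3 still-open variables, green fits only Priya (and all 3 values in {green, orange, pink} must be used), so Priya = green.

green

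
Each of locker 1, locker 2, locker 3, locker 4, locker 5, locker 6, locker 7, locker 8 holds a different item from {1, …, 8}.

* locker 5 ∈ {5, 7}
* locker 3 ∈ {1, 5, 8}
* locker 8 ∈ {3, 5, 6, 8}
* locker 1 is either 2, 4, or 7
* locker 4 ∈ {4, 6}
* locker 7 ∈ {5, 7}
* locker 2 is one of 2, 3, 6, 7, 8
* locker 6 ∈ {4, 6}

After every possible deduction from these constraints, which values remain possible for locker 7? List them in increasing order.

Among the 8 variables, 1 fits only locker 3 (and all 8 values in {1, 2, 3, 4, 5, 6, 7, 8} must be used), so locker 3 = 1.
locker 4 and locker 6 share exactly the 2 values {4, 6}; by pigeonhole those values go to them, so strike 4, 6 from locker 1, locker 2, locker 8.
The 2 variables locker 5 and locker 7 are confined to {5, 7}, which locks those values in; drop them from locker 1, locker 2, locker 8.
locker 1 has just one choice, so locker 1 = 2. Remove 2 from locker 2.
No further eliminations apply; locker 7 can still be any of 5, 7.

5, 7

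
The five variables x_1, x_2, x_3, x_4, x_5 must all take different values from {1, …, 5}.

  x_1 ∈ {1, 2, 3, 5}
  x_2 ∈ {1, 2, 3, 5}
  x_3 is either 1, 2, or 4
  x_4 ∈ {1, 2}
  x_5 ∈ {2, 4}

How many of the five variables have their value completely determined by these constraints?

x_3, x_4, x_5 between them cover only {1, 2, 4} — a naked triple. Remove those values from x_1, x_2.
Determined: none. The other variables each still have more than one consistent value. That makes 0.

0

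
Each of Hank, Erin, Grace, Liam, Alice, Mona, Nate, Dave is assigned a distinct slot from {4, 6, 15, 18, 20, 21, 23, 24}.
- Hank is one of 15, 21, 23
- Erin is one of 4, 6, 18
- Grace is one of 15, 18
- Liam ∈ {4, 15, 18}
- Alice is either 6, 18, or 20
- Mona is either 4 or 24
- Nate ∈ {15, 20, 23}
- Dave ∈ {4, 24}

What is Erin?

The 8 variables together cover exactly {4, 6, 15, 18, 20, 21, 23, 24} — 8 values for 8 variables — and 21 appears only in Hank's list, so Hank = 21.
Among the 7 still-open variables, 23 fits only Nate (and all 7 values in {4, 6, 15, 18, 20, 23, 24} must be used), so Nate = 23.
The 6 still-open variables draw from only 6 values {4, 6, 15, 18, 20, 24}, so each is used; only Alice can be 20, hence Alice = 20.
The 5 still-open variables draw from only 5 values {4, 6, 15, 18, 24}, so each is used; only Erin can be 6, hence Erin = 6.

6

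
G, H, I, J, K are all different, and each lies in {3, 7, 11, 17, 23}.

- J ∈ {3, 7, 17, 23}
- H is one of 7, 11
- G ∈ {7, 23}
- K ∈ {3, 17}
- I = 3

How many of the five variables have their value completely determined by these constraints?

I must be 3 (only option left). Strike 3 from J, K.
K has just one choice, so K = 17. Strike 17 from J.
The 3 still-open variables draw from only 3 values {7, 11, 23}, so each is used; only H can be 11, hence H = 11.
Determined: H=11, I=3, K=17. The other variables each still have more than one consistent value. That makes 3.

3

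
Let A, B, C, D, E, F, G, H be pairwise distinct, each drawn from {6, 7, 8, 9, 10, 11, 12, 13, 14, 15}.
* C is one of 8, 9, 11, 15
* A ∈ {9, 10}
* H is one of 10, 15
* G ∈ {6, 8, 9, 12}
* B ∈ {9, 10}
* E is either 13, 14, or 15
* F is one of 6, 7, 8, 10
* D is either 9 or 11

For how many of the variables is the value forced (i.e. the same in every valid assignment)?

3

A and B between them cover only {9, 10} — a naked pair. Remove those values from C, D, F, G, H.
D must be 11 (only option left). So C can't be 11.
That leaves H = 15. Strike 15 from C, E.
C must be 8 (only option left). Eliminate 8 elsewhere: F, G.
Determined: C=8, D=11, H=15. The other variables each still have more than one consistent value. That makes 3.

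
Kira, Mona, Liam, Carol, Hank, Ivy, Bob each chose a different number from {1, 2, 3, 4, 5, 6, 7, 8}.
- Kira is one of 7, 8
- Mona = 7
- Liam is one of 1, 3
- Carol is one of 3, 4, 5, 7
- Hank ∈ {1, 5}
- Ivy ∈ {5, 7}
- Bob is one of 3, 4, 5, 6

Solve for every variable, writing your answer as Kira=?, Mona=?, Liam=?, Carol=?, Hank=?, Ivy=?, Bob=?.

Kira=8, Mona=7, Liam=3, Carol=4, Hank=1, Ivy=5, Bob=6

Mona has just one choice, so Mona = 7. Remove 7 from Kira, Carol, Ivy.
That leaves Ivy = 5. Strike 5 from Carol, Hank, Bob.
Kira has just one choice, so Kira = 8.
Hank must be 1 (only option left). So Liam can't be 1.
Liam has just one choice, so Liam = 3. Remove 3 from Carol, Bob.
That leaves Carol = 4. Remove 4 from Bob.
That leaves Bob = 6.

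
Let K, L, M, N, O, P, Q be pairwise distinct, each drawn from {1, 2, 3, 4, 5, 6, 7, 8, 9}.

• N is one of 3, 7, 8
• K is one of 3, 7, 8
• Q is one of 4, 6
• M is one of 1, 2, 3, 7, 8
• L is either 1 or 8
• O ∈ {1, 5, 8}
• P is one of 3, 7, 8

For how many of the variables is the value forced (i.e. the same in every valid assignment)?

The 3 variables K, N, P are confined to {3, 7, 8}, which locks those values in; drop them from L, M, O.
That leaves L = 1. Eliminate 1 elsewhere: M, O.
M has just one choice, so M = 2.
O has just one choice, so O = 5.
Determined: L=1, M=2, O=5. The other variables each still have more than one consistent value. That makes 3.

3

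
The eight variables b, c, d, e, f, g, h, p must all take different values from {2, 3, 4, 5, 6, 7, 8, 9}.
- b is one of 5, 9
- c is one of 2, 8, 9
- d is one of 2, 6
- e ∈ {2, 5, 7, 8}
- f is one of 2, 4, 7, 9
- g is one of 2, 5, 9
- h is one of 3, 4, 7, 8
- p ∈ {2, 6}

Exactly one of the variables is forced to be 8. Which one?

The 8 variables together cover exactly {2, 3, 4, 5, 6, 7, 8, 9} — 8 values for 8 variables — and 3 appears only in h's list, so h = 3.
The 7 still-open variables draw from only 7 values {2, 4, 5, 6, 7, 8, 9}, so each is used; only f can be 4, hence f = 4.
The 6 still-open variables together cover exactly {2, 5, 6, 7, 8, 9} — 6 values for 6 variables — and 7 appears only in e's list, so e = 7.
Among the 5 still-open variables, 8 fits only c (and all 5 values in {2, 5, 6, 8, 9} must be used), so c = 8.

c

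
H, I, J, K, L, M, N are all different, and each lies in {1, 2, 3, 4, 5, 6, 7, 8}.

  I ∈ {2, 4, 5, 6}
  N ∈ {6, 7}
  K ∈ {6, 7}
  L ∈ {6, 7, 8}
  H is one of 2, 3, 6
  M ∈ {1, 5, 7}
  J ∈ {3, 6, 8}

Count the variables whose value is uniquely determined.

3

K and N share exactly the 2 values {6, 7}; by pigeonhole those values go to them, so strike 6, 7 from H, I, J, L, M.
L has just one choice, so L = 8. So J can't be 8.
J has just one choice, so J = 3. Remove 3 from H.
H's domain is down to {2}, so H = 2. Eliminate 2 elsewhere: I.
Determined: H=2, J=3, L=8. The other variables each still have more than one consistent value. That makes 3.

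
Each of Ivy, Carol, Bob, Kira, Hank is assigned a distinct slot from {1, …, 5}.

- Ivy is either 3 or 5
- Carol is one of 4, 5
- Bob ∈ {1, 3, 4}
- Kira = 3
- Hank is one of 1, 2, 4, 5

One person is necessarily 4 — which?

Kira must be 3 (only option left). So Ivy, Bob can't be 3.
Ivy must be 5 (only option left). Remove 5 from Carol, Hank.
So 4 goes to Carol.

Carol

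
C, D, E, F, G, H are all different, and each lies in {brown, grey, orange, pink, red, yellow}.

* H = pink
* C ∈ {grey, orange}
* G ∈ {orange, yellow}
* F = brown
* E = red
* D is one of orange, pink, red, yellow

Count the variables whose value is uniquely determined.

E's domain is down to {red}, so E = red. Remove red from D.
F must be brown (only option left).
H must be pink (only option left). So D can't be pink.
The 3 still-open variables draw from only 3 values {grey, orange, yellow}, so each is used; only C can be grey, hence C = grey.
Determined: C=grey, E=red, F=brown, H=pink. The other variables each still have more than one consistent value. That makes 4.

4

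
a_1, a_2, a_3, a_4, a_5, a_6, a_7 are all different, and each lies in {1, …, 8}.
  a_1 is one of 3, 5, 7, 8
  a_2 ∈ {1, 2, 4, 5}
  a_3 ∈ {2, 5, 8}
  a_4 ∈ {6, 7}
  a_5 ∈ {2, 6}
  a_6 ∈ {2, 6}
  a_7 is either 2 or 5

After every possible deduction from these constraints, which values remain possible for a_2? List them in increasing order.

1, 4

a_5 and a_6 between them cover only {2, 6} — a naked pair. Remove those values from a_2, a_3, a_4, a_7.
a_4 has just one choice, so a_4 = 7. Eliminate 7 elsewhere: a_1.
a_7's domain is down to {5}, so a_7 = 5. Remove 5 from a_1, a_2, a_3.
a_3's domain is down to {8}, so a_3 = 8. Strike 8 from a_1.
a_1 has just one choice, so a_1 = 3.
No further eliminations apply; a_2 can still be any of 1, 4.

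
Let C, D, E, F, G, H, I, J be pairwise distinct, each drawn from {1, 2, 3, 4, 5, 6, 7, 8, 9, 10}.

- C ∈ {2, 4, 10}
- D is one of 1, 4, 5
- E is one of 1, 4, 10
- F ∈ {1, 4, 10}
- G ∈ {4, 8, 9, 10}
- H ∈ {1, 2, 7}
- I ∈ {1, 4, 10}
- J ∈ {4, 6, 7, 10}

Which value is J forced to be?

E, F, I share exactly the 3 values {1, 4, 10}; by pigeonhole those values go to them, so strike 1, 4, 10 from C, D, G, H, J.
That leaves C = 2. So H can't be 2.
D must be 5 (only option left).
That leaves H = 7. Remove 7 from J.
So J = 6.

6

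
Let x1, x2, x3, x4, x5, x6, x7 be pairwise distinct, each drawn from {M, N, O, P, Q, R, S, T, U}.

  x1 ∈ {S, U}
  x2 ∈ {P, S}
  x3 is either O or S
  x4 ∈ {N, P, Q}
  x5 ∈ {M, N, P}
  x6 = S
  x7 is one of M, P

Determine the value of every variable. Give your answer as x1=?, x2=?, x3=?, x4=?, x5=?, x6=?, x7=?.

x6 must be S (only option left). Remove S from x1, x2, x3.
x1 must be U (only option left).
x2 has just one choice, so x2 = P. Remove P from x4, x5, x7.
x3 must be O (only option left).
That leaves x7 = M. Eliminate M elsewhere: x5.
That leaves x5 = N. Strike N from x4.
x4 has just one choice, so x4 = Q.

x1=U, x2=P, x3=O, x4=Q, x5=N, x6=S, x7=M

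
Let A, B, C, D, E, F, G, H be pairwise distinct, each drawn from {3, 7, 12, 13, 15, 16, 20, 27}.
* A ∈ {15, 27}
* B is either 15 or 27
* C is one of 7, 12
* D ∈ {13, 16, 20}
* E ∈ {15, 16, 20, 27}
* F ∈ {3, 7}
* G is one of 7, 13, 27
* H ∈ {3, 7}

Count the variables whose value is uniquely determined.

Among the 8 variables, 12 fits only C (and all 8 values in {3, 7, 12, 13, 15, 16, 20, 27} must be used), so C = 12.
The 2 variables A and B are confined to {15, 27}, which locks those values in; drop them from E, G.
F and H share exactly the 2 values {3, 7}; by pigeonhole those values go to them, so strike 3, 7 from G.
G must be 13 (only option left). Strike 13 from D.
Determined: C=12, G=13. The other variables each still have more than one consistent value. That makes 2.

2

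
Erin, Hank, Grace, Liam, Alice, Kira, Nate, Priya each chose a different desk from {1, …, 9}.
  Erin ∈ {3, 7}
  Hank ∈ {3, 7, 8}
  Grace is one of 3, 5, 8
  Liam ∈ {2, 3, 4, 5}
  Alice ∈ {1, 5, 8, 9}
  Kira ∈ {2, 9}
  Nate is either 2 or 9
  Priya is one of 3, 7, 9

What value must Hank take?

8

The 8 variables draw from only 8 values {1, 2, 3, 4, 5, 7, 8, 9}, so each is used; only Alice can be 1, hence Alice = 1.
The 7 still-open variables draw from only 7 values {2, 3, 4, 5, 7, 8, 9}, so each is used; only Liam can be 4, hence Liam = 4.
Among the 6 still-open variables, 5 fits only Grace (and all 6 values in {2, 3, 5, 7, 8, 9} must be used), so Grace = 5.
Among the 5 still-open variables, 8 fits only Hank (and all 5 values in {2, 3, 7, 8, 9} must be used), so Hank = 8.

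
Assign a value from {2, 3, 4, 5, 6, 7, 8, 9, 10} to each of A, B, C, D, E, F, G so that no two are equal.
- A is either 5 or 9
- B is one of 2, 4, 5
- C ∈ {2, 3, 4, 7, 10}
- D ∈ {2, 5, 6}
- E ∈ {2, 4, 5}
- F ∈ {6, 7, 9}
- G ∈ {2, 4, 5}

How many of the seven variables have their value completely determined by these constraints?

3

B, E, G share exactly the 3 values {2, 4, 5}; by pigeonhole those values go to them, so strike 2, 4, 5 from A, C, D.
A has just one choice, so A = 9. Eliminate 9 elsewhere: F.
That leaves D = 6. Eliminate 6 elsewhere: F.
F's domain is down to {7}, so F = 7. Remove 7 from C.
Determined: A=9, D=6, F=7. The other variables each still have more than one consistent value. That makes 3.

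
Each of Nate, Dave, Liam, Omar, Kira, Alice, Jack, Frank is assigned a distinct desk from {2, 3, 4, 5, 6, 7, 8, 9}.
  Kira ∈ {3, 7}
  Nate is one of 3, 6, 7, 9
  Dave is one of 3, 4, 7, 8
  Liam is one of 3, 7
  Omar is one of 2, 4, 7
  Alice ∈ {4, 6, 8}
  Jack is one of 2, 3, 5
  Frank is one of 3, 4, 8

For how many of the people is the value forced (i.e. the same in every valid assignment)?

4

The 8 variables draw from only 8 values {2, 3, 4, 5, 6, 7, 8, 9}, so each is used; only Jack can be 5, hence Jack = 5.
The 7 still-open variables draw from only 7 values {2, 3, 4, 6, 7, 8, 9}, so each is used; only Omar can be 2, hence Omar = 2.
The 6 still-open variables draw from only 6 values {3, 4, 6, 7, 8, 9}, so each is used; only Nate can be 9, hence Nate = 9.
The 5 still-open variables draw from only 5 values {3, 4, 6, 7, 8}, so each is used; only Alice can be 6, hence Alice = 6.
The 2 variables Liam and Kira are confined to {3, 7}, which locks those values in; drop them from Dave, Frank.
Determined: Nate=9, Omar=2, Alice=6, Jack=5. The other people each still have more than one consistent value. That makes 4.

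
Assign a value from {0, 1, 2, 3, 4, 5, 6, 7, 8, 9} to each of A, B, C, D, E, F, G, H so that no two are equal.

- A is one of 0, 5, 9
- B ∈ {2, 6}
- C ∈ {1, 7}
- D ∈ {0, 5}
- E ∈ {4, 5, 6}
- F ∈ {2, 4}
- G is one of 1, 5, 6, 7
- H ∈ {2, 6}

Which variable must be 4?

F

Among the 8 variables, 9 fits only A (and all 8 values in {0, 1, 2, 4, 5, 6, 7, 9} must be used), so A = 9.
The 7 still-open variables together cover exactly {0, 1, 2, 4, 5, 6, 7} — 7 values for 7 variables — and 0 appears only in D's list, so D = 0.
B and H share exactly the 2 values {2, 6}; by pigeonhole those values go to them, so strike 2, 6 from E, F, G.
So 4 goes to F.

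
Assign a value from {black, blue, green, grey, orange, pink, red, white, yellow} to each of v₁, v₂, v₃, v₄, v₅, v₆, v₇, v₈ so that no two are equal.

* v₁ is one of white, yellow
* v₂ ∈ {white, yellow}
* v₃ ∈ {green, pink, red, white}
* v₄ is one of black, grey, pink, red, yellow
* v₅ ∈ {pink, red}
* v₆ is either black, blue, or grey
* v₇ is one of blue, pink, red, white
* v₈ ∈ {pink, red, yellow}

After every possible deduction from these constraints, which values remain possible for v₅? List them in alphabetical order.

The 8 variables draw from only 8 values {black, blue, green, grey, pink, red, white, yellow}, so each is used; only v₃ can be green, hence v₃ = green.
v₁ and v₂ between them cover only {white, yellow} — a naked pair. Remove those values from v₄, v₇, v₈.
The 2 variables v₅ and v₈ are confined to {pink, red}, which locks those values in; drop them from v₄, v₇.
That leaves v₇ = blue. Remove blue from v₆.
No further eliminations apply; v₅ can still be any of pink, red.

pink, red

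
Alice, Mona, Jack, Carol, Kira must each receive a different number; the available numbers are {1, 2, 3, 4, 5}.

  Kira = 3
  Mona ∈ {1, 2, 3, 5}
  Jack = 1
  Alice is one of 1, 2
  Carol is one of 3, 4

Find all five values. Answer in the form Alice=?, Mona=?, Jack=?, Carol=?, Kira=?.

Alice=2, Mona=5, Jack=1, Carol=4, Kira=3

Jack has just one choice, so Jack = 1. Remove 1 from Alice, Mona.
Kira has just one choice, so Kira = 3. Strike 3 from Mona, Carol.
That leaves Alice = 2. Strike 2 from Mona.
Mona must be 5 (only option left).
That leaves Carol = 4.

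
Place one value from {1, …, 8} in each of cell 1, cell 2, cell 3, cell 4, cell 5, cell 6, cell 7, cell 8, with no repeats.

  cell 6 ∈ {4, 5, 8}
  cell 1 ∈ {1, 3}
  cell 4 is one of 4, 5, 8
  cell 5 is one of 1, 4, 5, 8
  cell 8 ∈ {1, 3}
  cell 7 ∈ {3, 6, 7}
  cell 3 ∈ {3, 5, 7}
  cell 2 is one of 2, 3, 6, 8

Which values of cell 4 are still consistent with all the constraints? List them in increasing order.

4, 5, 8

Among the 8 variables, 2 fits only cell 2 (and all 8 values in {1, 2, 3, 4, 5, 6, 7, 8} must be used), so cell 2 = 2.
Among the 7 still-open variables, 6 fits only cell 7 (and all 7 values in {1, 3, 4, 5, 6, 7, 8} must be used), so cell 7 = 6.
The 6 still-open variables together cover exactly {1, 3, 4, 5, 7, 8} — 6 values for 6 variables — and 7 appears only in cell 3's list, so cell 3 = 7.
cell 1 and cell 8 between them cover only {1, 3} — a naked pair. Remove those values from cell 5.
No further eliminations apply; cell 4 can still be any of 4, 5, 8.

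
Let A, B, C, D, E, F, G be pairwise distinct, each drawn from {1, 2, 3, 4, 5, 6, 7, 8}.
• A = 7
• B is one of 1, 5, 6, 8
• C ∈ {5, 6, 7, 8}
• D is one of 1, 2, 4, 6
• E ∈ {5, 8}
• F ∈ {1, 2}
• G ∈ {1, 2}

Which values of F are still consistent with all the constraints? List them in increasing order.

1, 2

A must be 7 (only option left). Eliminate 7 elsewhere: C.
The 6 still-open variables draw from only 6 values {1, 2, 4, 5, 6, 8}, so each is used; only D can be 4, hence D = 4.
F and G between them cover only {1, 2} — a naked pair. Remove those values from B.
No further eliminations apply; F can still be any of 1, 2.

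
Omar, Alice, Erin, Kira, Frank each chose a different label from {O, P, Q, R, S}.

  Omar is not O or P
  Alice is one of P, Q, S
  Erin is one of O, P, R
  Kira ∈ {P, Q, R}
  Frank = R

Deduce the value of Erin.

Frank's domain is down to {R}, so Frank = R. Eliminate R elsewhere: Omar, Erin, Kira.
The 4 still-open variables together cover exactly {O, P, Q, S} — 4 values for 4 variables — and O appears only in Erin's list, so Erin = O.

O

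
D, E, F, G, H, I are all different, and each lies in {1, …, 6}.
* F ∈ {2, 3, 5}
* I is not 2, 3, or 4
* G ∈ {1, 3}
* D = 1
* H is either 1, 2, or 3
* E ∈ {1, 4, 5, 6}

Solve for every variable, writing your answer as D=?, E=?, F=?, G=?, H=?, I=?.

D=1, E=4, F=5, G=3, H=2, I=6

D must be 1 (only option left). So E, G, H, I can't be 1.
G's domain is down to {3}, so G = 3. Remove 3 from F, H.
H has just one choice, so H = 2. Strike 2 from F.
F has just one choice, so F = 5. Strike 5 from E, I.
That leaves I = 6. Strike 6 from E.
E's domain is down to {4}, so E = 4.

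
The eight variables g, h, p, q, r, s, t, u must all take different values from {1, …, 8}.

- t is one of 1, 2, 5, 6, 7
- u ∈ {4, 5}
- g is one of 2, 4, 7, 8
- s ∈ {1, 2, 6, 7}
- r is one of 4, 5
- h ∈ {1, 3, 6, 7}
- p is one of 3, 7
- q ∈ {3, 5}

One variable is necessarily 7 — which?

p

The 8 variables together cover exactly {1, 2, 3, 4, 5, 6, 7, 8} — 8 values for 8 variables — and 8 appears only in g's list, so g = 8.
r and u share exactly the 2 values {4, 5}; by pigeonhole those values go to them, so strike 4, 5 from q, t.
That leaves q = 3. Remove 3 from h, p.
So 7 goes to p.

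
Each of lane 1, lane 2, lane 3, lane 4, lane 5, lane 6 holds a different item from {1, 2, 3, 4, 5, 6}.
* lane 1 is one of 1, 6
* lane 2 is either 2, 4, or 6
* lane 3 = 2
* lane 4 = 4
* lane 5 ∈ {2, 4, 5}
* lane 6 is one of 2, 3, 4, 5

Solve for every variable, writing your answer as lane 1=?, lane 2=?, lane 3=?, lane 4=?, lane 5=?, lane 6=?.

lane 1=1, lane 2=6, lane 3=2, lane 4=4, lane 5=5, lane 6=3

lane 3 has just one choice, so lane 3 = 2. So lane 2, lane 5, lane 6 can't be 2.
lane 4 has just one choice, so lane 4 = 4. So lane 2, lane 5, lane 6 can't be 4.
lane 5 has just one choice, so lane 5 = 5. Remove 5 from lane 6.
lane 6 must be 3 (only option left).
That leaves lane 2 = 6. Eliminate 6 elsewhere: lane 1.
That leaves lane 1 = 1.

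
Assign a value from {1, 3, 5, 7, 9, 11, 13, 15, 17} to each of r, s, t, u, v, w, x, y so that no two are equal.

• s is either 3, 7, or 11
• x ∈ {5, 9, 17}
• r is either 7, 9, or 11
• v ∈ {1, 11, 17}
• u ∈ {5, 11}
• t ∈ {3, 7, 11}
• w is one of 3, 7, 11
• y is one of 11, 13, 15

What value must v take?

The 3 variables s, t, w are confined to {3, 7, 11}, which locks those values in; drop them from r, u, v, y.
r's domain is down to {9}, so r = 9. So x can't be 9.
u must be 5 (only option left). Remove 5 from x.
That leaves x = 17. Strike 17 from v.
So v = 1.

1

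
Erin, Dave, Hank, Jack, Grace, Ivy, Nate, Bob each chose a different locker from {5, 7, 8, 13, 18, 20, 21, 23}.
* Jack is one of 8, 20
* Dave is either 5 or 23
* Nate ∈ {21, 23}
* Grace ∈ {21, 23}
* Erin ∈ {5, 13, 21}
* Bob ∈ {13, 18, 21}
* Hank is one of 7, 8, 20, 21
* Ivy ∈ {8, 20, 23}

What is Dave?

5

The 8 variables draw from only 8 values {5, 7, 8, 13, 18, 20, 21, 23}, so each is used; only Hank can be 7, hence Hank = 7.
The 7 still-open variables draw from only 7 values {5, 8, 13, 18, 20, 21, 23}, so each is used; only Bob can be 18, hence Bob = 18.
The 6 still-open variables draw from only 6 values {5, 8, 13, 20, 21, 23}, so each is used; only Erin can be 13, hence Erin = 13.
The 5 still-open variables draw from only 5 values {5, 8, 20, 21, 23}, so each is used; only Dave can be 5, hence Dave = 5.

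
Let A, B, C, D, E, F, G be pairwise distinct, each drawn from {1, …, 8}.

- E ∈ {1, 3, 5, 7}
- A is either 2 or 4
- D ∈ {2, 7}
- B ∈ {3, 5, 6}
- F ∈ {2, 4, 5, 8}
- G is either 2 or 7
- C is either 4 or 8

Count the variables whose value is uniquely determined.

3

D and G between them cover only {2, 7} — a naked pair. Remove those values from A, E, F.
A's domain is down to {4}, so A = 4. Strike 4 from C, F.
That leaves C = 8. Strike 8 from F.
F must be 5 (only option left). Strike 5 from B, E.
Determined: A=4, C=8, F=5. The other variables each still have more than one consistent value. That makes 3.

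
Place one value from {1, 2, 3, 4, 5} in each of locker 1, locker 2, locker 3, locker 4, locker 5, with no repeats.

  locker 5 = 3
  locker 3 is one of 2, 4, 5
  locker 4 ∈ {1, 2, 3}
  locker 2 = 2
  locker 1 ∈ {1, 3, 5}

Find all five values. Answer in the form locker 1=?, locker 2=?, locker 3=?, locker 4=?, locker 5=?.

locker 1=5, locker 2=2, locker 3=4, locker 4=1, locker 5=3

locker 2 must be 2 (only option left). Strike 2 from locker 3, locker 4.
That leaves locker 5 = 3. Remove 3 from locker 1, locker 4.
locker 4 has just one choice, so locker 4 = 1. Remove 1 from locker 1.
locker 1 must be 5 (only option left). Strike 5 from locker 3.
locker 3's domain is down to {4}, so locker 3 = 4.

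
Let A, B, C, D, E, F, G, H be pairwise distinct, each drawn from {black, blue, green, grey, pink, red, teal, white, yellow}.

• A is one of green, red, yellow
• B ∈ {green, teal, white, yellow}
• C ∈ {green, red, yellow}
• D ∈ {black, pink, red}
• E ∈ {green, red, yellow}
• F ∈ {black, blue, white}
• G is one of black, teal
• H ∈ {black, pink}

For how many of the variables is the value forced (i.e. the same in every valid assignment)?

3

Among the 8 variables, blue fits only F (and all 8 values in {black, blue, green, pink, red, teal, white, yellow} must be used), so F = blue.
The 7 still-open variables draw from only 7 values {black, green, pink, red, teal, white, yellow}, so each is used; only B can be white, hence B = white.
Among the 6 still-open variables, teal fits only G (and all 6 values in {black, green, pink, red, teal, yellow} must be used), so G = teal.
A, C, E share exactly the 3 values {green, red, yellow}; by pigeonhole those values go to them, so strike green, red, yellow from D.
Determined: B=white, F=blue, G=teal. The other variables each still have more than one consistent value. That makes 3.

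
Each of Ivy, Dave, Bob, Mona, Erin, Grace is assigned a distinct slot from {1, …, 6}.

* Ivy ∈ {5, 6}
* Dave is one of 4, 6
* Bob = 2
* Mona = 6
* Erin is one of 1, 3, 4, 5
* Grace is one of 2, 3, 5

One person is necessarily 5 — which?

Bob's domain is down to {2}, so Bob = 2. Eliminate 2 elsewhere: Grace.
Mona must be 6 (only option left). Eliminate 6 elsewhere: Ivy, Dave.
So 5 goes to Ivy.

Ivy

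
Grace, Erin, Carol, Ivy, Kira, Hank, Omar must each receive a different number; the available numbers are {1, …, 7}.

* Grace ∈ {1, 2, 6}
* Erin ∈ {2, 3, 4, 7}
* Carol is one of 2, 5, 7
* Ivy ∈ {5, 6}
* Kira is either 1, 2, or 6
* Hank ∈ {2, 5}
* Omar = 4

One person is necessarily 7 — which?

Omar must be 4 (only option left). Eliminate 4 elsewhere: Erin.
The 6 still-open variables together cover exactly {1, 2, 3, 5, 6, 7} — 6 values for 6 variables — and 3 appears only in Erin's list, so Erin = 3.
The 5 still-open variables draw from only 5 values {1, 2, 5, 6, 7}, so each is used; only Carol can be 7, hence Carol = 7.

Carol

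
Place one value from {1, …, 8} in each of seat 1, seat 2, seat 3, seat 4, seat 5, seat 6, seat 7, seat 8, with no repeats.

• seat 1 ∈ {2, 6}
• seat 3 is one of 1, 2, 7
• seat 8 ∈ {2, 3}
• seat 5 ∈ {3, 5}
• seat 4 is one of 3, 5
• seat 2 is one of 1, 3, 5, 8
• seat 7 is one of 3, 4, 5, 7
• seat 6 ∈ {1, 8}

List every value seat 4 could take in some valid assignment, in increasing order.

The 8 variables together cover exactly {1, 2, 3, 4, 5, 6, 7, 8} — 8 values for 8 variables — and 4 appears only in seat 7's list, so seat 7 = 4.
The 7 still-open variables together cover exactly {1, 2, 3, 5, 6, 7, 8} — 7 values for 7 variables — and 6 appears only in seat 1's list, so seat 1 = 6.
The 6 still-open variables draw from only 6 values {1, 2, 3, 5, 7, 8}, so each is used; only seat 3 can be 7, hence seat 3 = 7.
The 5 still-open variables draw from only 5 values {1, 2, 3, 5, 8}, so each is used; only seat 8 can be 2, hence seat 8 = 2.
seat 4 and seat 5 share exactly the 2 values {3, 5}; by pigeonhole those values go to them, so strike 3, 5 from seat 2.
No further eliminations apply; seat 4 can still be any of 3, 5.

3, 5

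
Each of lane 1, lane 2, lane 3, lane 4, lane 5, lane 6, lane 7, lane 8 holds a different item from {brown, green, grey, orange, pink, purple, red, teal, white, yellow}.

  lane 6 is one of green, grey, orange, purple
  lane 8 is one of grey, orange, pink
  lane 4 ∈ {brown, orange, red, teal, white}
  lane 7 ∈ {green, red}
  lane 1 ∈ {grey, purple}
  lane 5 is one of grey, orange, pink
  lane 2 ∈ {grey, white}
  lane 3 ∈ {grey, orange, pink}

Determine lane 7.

red

lane 3, lane 5, lane 8 share exactly the 3 values {grey, orange, pink}; by pigeonhole those values go to them, so strike grey, orange, pink from lane 1, lane 2, lane 4, lane 6.
lane 1 has just one choice, so lane 1 = purple. Strike purple from lane 6.
lane 2's domain is down to {white}, so lane 2 = white. So lane 4 can't be white.
lane 6 must be green (only option left). Strike green from lane 7.
So lane 7 = red.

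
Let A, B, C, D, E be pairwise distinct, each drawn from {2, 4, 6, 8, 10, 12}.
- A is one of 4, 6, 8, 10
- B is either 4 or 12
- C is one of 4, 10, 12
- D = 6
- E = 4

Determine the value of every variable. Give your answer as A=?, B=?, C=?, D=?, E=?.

A=8, B=12, C=10, D=6, E=4

D must be 6 (only option left). Eliminate 6 elsewhere: A.
E has just one choice, so E = 4. Remove 4 from A, B, C.
B has just one choice, so B = 12. Strike 12 from C.
C's domain is down to {10}, so C = 10. Strike 10 from A.
A has just one choice, so A = 8.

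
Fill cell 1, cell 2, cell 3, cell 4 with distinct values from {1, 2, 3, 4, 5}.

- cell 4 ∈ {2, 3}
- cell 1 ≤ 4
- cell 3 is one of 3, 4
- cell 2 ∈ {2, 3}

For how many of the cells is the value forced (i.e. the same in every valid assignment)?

Among the 4 variables, 1 fits only cell 1 (and all 4 values in {1, 2, 3, 4} must be used), so cell 1 = 1.
The 3 still-open variables draw from only 3 values {2, 3, 4}, so each is used; only cell 3 can be 4, hence cell 3 = 4.
Determined: cell 1=1, cell 3=4. The other cells each still have more than one consistent value. That makes 2.

2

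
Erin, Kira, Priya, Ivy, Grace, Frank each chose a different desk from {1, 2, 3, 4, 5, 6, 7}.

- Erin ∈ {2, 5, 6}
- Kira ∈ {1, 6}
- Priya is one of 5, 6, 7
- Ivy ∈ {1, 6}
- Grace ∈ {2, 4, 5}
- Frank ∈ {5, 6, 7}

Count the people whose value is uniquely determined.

Among the 6 variables, 4 fits only Grace (and all 6 values in {1, 2, 4, 5, 6, 7} must be used), so Grace = 4.
The 5 still-open variables draw from only 5 values {1, 2, 5, 6, 7}, so each is used; only Erin can be 2, hence Erin = 2.
Kira and Ivy share exactly the 2 values {1, 6}; by pigeonhole those values go to them, so strike 1, 6 from Priya, Frank.
Determined: Erin=2, Grace=4. The other people each still have more than one consistent value. That makes 2.

2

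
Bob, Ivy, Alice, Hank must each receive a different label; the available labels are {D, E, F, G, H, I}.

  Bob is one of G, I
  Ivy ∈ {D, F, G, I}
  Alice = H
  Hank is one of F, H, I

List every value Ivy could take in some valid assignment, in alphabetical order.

D, F, G, I

Alice has just one choice, so Alice = H. So Hank can't be H.
No further eliminations apply; Ivy can still be any of D, F, G, I.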